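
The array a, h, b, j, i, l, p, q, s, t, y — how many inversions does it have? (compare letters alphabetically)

Out-of-order pairs: 2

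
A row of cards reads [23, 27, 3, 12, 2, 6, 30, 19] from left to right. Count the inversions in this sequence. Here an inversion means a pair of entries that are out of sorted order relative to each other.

Sweep left to right; for each value list the smaller values that follow it:
23 → 3, 12, 2, 6, 19 → 5
27 → 3, 12, 2, 6, 19 → 5
3 → 2 → 1
12 → 2, 6 → 2
2 → none → 0
6 → none → 0
30 → 19 → 1
19 → none → 0
Sum: 5 + 5 + 1 + 2 + 0 + 0 + 1 + 0 = 14

14 inversions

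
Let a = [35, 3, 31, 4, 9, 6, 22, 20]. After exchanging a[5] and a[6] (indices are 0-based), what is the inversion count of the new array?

15 inversions

Positions 5 and 6 hold 6 and 22; after swapping, the array is [35, 3, 31, 4, 9, 22, 6, 20].
Count, for each position, how many later elements it exceeds:
35 → 3, 31, 4, 9, 22, 6, 20 → 7
3 → none → 0
31 → 4, 9, 22, 6, 20 → 5
4 → none → 0
9 → 6 → 1
22 → 6, 20 → 2
6 → none → 0
20 → none → 0
Sum: 7 + 0 + 5 + 0 + 1 + 2 + 0 + 0 = 15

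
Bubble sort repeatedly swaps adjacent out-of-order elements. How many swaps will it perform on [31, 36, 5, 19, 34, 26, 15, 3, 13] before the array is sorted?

Swaps: 26

Each adjacent swap fixes exactly one inversion, so the minimum swap count equals the number of inversions.
Count inversions — for each element, later elements that are smaller:
31: 5, 19, 26, 15, 3, 13 → 6
36: 5, 19, 34, 26, 15, 3, 13 → 7
5: 3 → 1
19: 15, 3, 13 → 3
34: 26, 15, 3, 13 → 4
26: 15, 3, 13 → 3
15: 3, 13 → 2
3: none → 0
13: none → 0
Total inversions: 6 + 7 + 1 + 3 + 4 + 3 + 2 + 0 + 0 = 26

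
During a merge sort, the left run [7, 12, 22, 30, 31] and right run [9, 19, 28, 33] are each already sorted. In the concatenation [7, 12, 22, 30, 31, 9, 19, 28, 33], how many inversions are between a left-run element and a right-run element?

9 split inversions

For each element r of the right run, count left-run elements greater than r:
r = 9: 12, 22, 30, 31 → 4
r = 19: 22, 30, 31 → 3
r = 28: 30, 31 → 2
r = 33: none → 0
Cross-inversions: 4 + 3 + 2 + 0 = 9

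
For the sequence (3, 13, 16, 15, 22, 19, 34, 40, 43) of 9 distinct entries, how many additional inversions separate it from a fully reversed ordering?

Maximum inversions for 9 distinct elements is C(9, 2) = 9·8/2 = 36.
Current inversions — for each element, count later smaller elements:
3: 0
13: 0
16: 1
15: 0
22: 1
19: 0
34: 0
40: 0
43: 0
Current total: 0 + 0 + 1 + 0 + 1 + 0 + 0 + 0 + 0 = 2
Shortfall: 36 − 2 = 34

34 inversions short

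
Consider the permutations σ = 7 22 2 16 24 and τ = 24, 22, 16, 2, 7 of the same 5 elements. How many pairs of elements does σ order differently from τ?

8 discordant pairs

Assign each item its position (1..5) in the first ordering, then rewrite the second ordering as that position sequence:
positions: 7→1, 22→2, 2→3, 16→4, 24→5
second ordering as positions: [5, 2, 4, 3, 1]
Discordant pairs = inversions in this position sequence.
5: 2, 4, 3, 1 → 4
2: 1 → 1
4: 3, 1 → 2
3: 1 → 1
1: 0
Total: 4 + 1 + 2 + 1 + 0 = 8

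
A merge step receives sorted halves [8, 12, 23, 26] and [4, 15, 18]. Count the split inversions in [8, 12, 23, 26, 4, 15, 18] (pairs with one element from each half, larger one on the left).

8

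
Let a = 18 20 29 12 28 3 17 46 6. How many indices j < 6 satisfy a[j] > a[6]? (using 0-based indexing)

The element at index 6 is 17.
Elements before it: 18, 20, 29, 12, 28, 3
Those larger than 17: 18, 20, 29, 28

4 such elements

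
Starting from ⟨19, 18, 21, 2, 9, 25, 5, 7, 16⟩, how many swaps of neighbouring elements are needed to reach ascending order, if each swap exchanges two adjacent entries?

Each adjacent swap fixes exactly one inversion, so the minimum swap count equals the number of inversions.
Count inversions — for each element, later elements that are smaller:
19: 18, 2, 9, 5, 7, 16 → 6
18: 2, 9, 5, 7, 16 → 5
21: 2, 9, 5, 7, 16 → 5
2: none → 0
9: 5, 7 → 2
25: 5, 7, 16 → 3
5: none → 0
7: none → 0
16: none → 0
Total inversions: 6 + 5 + 5 + 0 + 2 + 3 + 0 + 0 + 0 = 21

21 adjacent swaps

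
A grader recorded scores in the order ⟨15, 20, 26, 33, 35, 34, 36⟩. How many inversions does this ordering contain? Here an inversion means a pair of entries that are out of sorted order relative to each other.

Sweep left to right; for each value list the smaller values that follow it:
15 → none → 0
20 → none → 0
26 → none → 0
33 → none → 0
35 → 34 → 1
34 → none → 0
36 → none → 0
Sum: 0 + 0 + 0 + 0 + 1 + 0 + 0 = 1

1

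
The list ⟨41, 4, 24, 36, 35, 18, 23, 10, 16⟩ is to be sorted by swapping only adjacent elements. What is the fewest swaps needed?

Swaps: 25

Minimum adjacent swaps = number of inversions (each swap of adjacent out-of-order elements removes one inversion and no swap can remove more).
Count inversions — for each element, later elements that are smaller:
41: 4, 24, 36, 35, 18, 23, 10, 16 → 8
4: none → 0
24: 18, 23, 10, 16 → 4
36: 35, 18, 23, 10, 16 → 5
35: 18, 23, 10, 16 → 4
18: 10, 16 → 2
23: 10, 16 → 2
10: none → 0
16: none → 0
Total inversions: 8 + 0 + 4 + 5 + 4 + 2 + 2 + 0 + 0 = 25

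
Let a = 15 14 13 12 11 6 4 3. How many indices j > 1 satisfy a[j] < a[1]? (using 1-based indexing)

The element at index 1 is 15.
Elements after it: 14, 13, 12, 11, 6, 4, 3
Those smaller than 15: 14, 13, 12, 11, 6, 4, 3

7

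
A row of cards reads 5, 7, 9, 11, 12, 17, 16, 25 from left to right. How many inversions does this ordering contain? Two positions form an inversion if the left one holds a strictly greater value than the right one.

Element-by-element contributions:
5 → none → 0
7 → none → 0
9 → none → 0
11 → none → 0
12 → none → 0
17 → 16 → 1
16 → none → 0
25 → none → 0
Sum: 0 + 0 + 0 + 0 + 0 + 1 + 0 + 0 = 1

Out-of-order pairs: 1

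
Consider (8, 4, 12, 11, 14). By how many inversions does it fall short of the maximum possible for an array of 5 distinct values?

Maximum inversions for 5 distinct elements is C(5, 2) = 5·4/2 = 10.
Current inversions — for each element, count later smaller elements:
8: 1
4: 0
12: 1
11: 0
14: 0
Current total: 1 + 0 + 1 + 0 + 0 = 2
Shortfall: 10 − 2 = 8

8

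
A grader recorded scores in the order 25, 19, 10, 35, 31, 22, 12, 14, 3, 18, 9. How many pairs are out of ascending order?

Count, for each position, how many later elements it exceeds:
25: 8
19: 6
10: 2
35: 7
31: 6
22: 5
12: 2
14: 2
3: 0
18: 1
9: 0
Sum: 8 + 6 + 2 + 7 + 6 + 5 + 2 + 2 + 0 + 1 + 0 = 39

39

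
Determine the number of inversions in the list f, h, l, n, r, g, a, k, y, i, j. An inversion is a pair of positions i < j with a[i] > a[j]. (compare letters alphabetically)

For each element, count later entries that are smaller:
f → a → 1
h → g, a → 2
l → g, a, k, i, j → 5
n → g, a, k, i, j → 5
r → g, a, k, i, j → 5
g → a → 1
a → none → 0
k → i, j → 2
y → i, j → 2
i → none → 0
j → none → 0
Sum: 1 + 2 + 5 + 5 + 5 + 1 + 0 + 2 + 2 + 0 + 0 = 23

23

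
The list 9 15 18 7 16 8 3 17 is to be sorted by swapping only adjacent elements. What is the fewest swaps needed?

Each adjacent swap fixes exactly one inversion, so the minimum swap count equals the number of inversions.
Count inversions — for each element, later elements that are smaller:
9: 7, 8, 3 → 3
15: 7, 8, 3 → 3
18: 7, 16, 8, 3, 17 → 5
7: 3 → 1
16: 8, 3 → 2
8: 3 → 1
3: none → 0
17: none → 0
Total inversions: 3 + 3 + 5 + 1 + 2 + 1 + 0 + 0 = 15

15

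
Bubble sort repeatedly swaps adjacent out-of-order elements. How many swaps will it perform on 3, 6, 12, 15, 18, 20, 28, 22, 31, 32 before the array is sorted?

1 adjacent swap

The minimum number of adjacent swaps to sort an array equals its inversion count, since every such swap removes exactly one inversion.
Count inversions — for each element, later elements that are smaller:
3: none → 0
6: none → 0
12: none → 0
15: none → 0
18: none → 0
20: none → 0
28: 22 → 1
22: none → 0
31: none → 0
32: none → 0
Total inversions: 0 + 0 + 0 + 0 + 0 + 0 + 1 + 0 + 0 + 0 = 1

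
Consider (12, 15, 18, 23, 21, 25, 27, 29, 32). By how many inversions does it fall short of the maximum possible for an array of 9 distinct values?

35

Maximum inversions for 9 distinct elements is C(9, 2) = 9·8/2 = 36.
Current inversions — for each element, count later smaller elements:
12: 0
15: 0
18: 0
23: 1
21: 0
25: 0
27: 0
29: 0
32: 0
Current total: 0 + 0 + 0 + 1 + 0 + 0 + 0 + 0 + 0 = 1
Shortfall: 36 − 1 = 35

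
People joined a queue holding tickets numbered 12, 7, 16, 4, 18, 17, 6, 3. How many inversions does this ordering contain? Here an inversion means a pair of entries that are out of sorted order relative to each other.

Count, for each position, how many later elements it exceeds:
12 → 7, 4, 6, 3 → 4
7 → 4, 6, 3 → 3
16 → 4, 6, 3 → 3
4 → 3 → 1
18 → 17, 6, 3 → 3
17 → 6, 3 → 2
6 → 3 → 1
3 → none → 0
Sum: 4 + 3 + 3 + 1 + 3 + 2 + 1 + 0 = 17

There are 17 out-of-order pairs.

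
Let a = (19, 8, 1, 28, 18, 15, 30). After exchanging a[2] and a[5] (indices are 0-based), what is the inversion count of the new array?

Positions 2 and 5 hold 1 and 15; after swapping, the array is [19, 8, 15, 28, 18, 1, 30].
Element-by-element contributions:
19: 4
8: 1
15: 1
28: 2
18: 1
1: 0
30: 0
Sum: 4 + 1 + 1 + 2 + 1 + 0 + 0 = 9

9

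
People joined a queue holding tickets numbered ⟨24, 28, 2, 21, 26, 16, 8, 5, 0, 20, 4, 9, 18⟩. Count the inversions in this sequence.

For each element, count later entries that are smaller:
24: 10
28: 11
2: 1
21: 8
26: 8
16: 5
8: 3
5: 2
0: 0
20: 3
4: 0
9: 0
18: 0
Sum: 10 + 11 + 1 + 8 + 8 + 5 + 3 + 2 + 0 + 3 + 0 + 0 + 0 = 51

51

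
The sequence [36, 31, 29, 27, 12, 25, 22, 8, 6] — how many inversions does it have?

Sweep left to right; for each value list the smaller values that follow it:
36 → 31, 29, 27, 12, 25, 22, 8, 6 → 8
31 → 29, 27, 12, 25, 22, 8, 6 → 7
29 → 27, 12, 25, 22, 8, 6 → 6
27 → 12, 25, 22, 8, 6 → 5
12 → 8, 6 → 2
25 → 22, 8, 6 → 3
22 → 8, 6 → 2
8 → 6 → 1
6 → none → 0
Sum: 8 + 7 + 6 + 5 + 2 + 3 + 2 + 1 + 0 = 34

34 inversions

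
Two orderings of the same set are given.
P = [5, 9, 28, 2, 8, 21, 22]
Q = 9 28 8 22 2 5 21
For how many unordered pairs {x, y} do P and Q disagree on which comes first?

Assign each item its position (1..7) in the first ordering, then rewrite the second ordering as that position sequence:
positions: 5→1, 9→2, 28→3, 2→4, 8→5, 21→6, 22→7
second ordering as positions: [2, 3, 5, 7, 4, 1, 6]
Discordant pairs = inversions in this position sequence.
2: 1 → 1
3: 1 → 1
5: 4, 1 → 2
7: 4, 1, 6 → 3
4: 1 → 1
1: 0
6: 0
Total: 1 + 1 + 2 + 3 + 1 + 0 + 0 = 8

Disagreeing pairs: 8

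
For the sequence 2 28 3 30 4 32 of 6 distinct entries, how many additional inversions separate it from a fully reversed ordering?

Maximum inversions for 6 distinct elements is C(6, 2) = 6·5/2 = 15.
Current inversions — for each element, count later smaller elements:
2: 0
28: 2
3: 0
30: 1
4: 0
32: 0
Current total: 0 + 2 + 0 + 1 + 0 + 0 = 3
Shortfall: 15 − 3 = 12

12 inversions short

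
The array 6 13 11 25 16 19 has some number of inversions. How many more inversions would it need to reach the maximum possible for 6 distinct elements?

12 inversions short

Maximum inversions for 6 distinct elements is C(6, 2) = 6·5/2 = 15.
Current inversions — for each element, count later smaller elements:
6: 0
13: 1
11: 0
25: 2
16: 0
19: 0
Current total: 0 + 1 + 0 + 2 + 0 + 0 = 3
Shortfall: 15 − 3 = 12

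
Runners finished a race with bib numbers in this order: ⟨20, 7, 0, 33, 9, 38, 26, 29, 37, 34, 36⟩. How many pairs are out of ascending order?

14 inversions

Count, for each position, how many later elements it exceeds:
20: 3
7: 1
0: 0
33: 3
9: 0
38: 5
26: 0
29: 0
37: 2
34: 0
36: 0
Sum: 3 + 1 + 0 + 3 + 0 + 5 + 0 + 0 + 2 + 0 + 0 = 14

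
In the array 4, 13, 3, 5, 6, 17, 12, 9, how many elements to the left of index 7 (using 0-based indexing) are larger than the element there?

3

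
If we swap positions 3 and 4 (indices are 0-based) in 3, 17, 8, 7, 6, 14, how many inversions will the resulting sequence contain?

Positions 3 and 4 hold 7 and 6; after swapping, the array is [3, 17, 8, 6, 7, 14].
Element-by-element contributions:
3 → none → 0
17 → 8, 6, 7, 14 → 4
8 → 6, 7 → 2
6 → none → 0
7 → none → 0
14 → none → 0
Sum: 0 + 4 + 2 + 0 + 0 + 0 = 6

6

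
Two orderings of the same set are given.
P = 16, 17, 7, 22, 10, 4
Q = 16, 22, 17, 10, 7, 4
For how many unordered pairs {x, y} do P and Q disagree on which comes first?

There are 3 disagreeing pairs.

Assign each item its position (1..6) in the first ordering, then rewrite the second ordering as that position sequence:
positions: 16→1, 17→2, 7→3, 22→4, 10→5, 4→6
second ordering as positions: [1, 4, 2, 5, 3, 6]
Discordant pairs = inversions in this position sequence.
1: 0
4: 2, 3 → 2
2: 0
5: 3 → 1
3: 0
6: 0
Total: 0 + 2 + 0 + 1 + 0 + 0 = 3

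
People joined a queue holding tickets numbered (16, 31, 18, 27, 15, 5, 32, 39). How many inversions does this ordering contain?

There are 11 inversions.

Element-by-element contributions:
16 → 15, 5 → 2
31 → 18, 27, 15, 5 → 4
18 → 15, 5 → 2
27 → 15, 5 → 2
15 → 5 → 1
5 → none → 0
32 → none → 0
39 → none → 0
Sum: 2 + 4 + 2 + 2 + 1 + 0 + 0 + 0 = 11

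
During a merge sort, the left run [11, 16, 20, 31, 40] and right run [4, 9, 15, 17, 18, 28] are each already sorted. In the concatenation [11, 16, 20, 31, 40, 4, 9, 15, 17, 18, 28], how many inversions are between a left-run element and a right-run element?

Take each right-half value and tally the left-half values above it:
r = 4: 11, 16, 20, 31, 40 → 5
r = 9: 11, 16, 20, 31, 40 → 5
r = 15: 16, 20, 31, 40 → 4
r = 17: 20, 31, 40 → 3
r = 18: 20, 31, 40 → 3
r = 28: 31, 40 → 2
Cross-inversions: 5 + 5 + 4 + 3 + 3 + 2 = 22

22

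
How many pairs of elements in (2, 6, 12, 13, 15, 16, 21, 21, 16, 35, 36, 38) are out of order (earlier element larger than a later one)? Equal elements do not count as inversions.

There are 2 inversions.

For each element, count later entries that are smaller:
2: 0
6: 0
12: 0
13: 0
15: 0
16: 0
21: 1
21: 1
16: 0
35: 0
36: 0
38: 0
Sum: 0 + 0 + 0 + 0 + 0 + 0 + 1 + 1 + 0 + 0 + 0 + 0 = 2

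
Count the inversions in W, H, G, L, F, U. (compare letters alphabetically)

Listing every pair i<j with a[i]>a[j] (using 0-based positions):
(0,1): W > H
(0,2): W > G
(0,3): W > L
(0,4): W > F
(0,5): W > U
(1,2): H > G
(1,4): H > F
(2,4): G > F
(3,4): L > F
That's 9 pairs.

9 out-of-order pairs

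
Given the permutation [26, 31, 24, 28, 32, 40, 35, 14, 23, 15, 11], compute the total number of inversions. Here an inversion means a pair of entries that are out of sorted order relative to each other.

36

Element-by-element contributions:
26 → 24, 14, 23, 15, 11 → 5
31 → 24, 28, 14, 23, 15, 11 → 6
24 → 14, 23, 15, 11 → 4
28 → 14, 23, 15, 11 → 4
32 → 14, 23, 15, 11 → 4
40 → 35, 14, 23, 15, 11 → 5
35 → 14, 23, 15, 11 → 4
14 → 11 → 1
23 → 15, 11 → 2
15 → 11 → 1
11 → none → 0
Sum: 5 + 6 + 4 + 4 + 4 + 5 + 4 + 1 + 2 + 1 + 0 = 36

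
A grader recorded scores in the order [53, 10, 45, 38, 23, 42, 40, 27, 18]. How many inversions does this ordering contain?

24

For each element, count later entries that are smaller:
53 → 10, 45, 38, 23, 42, 40, 27, 18 → 8
10 → none → 0
45 → 38, 23, 42, 40, 27, 18 → 6
38 → 23, 27, 18 → 3
23 → 18 → 1
42 → 40, 27, 18 → 3
40 → 27, 18 → 2
27 → 18 → 1
18 → none → 0
Sum: 8 + 0 + 6 + 3 + 1 + 3 + 2 + 1 + 0 = 24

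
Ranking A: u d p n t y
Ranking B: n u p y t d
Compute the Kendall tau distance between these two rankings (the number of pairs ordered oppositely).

7

Assign each item its position (1..6) in the first ordering, then rewrite the second ordering as that position sequence:
positions: u→1, d→2, p→3, n→4, t→5, y→6
second ordering as positions: [4, 1, 3, 6, 5, 2]
Discordant pairs = inversions in this position sequence.
4: 1, 3, 2 → 3
1: 0
3: 2 → 1
6: 5, 2 → 2
5: 2 → 1
2: 0
Total: 3 + 0 + 1 + 2 + 1 + 0 = 7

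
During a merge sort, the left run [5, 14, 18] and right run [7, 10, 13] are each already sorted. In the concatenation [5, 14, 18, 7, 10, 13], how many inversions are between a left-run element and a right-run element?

Take each right-half value and tally the left-half values above it:
r = 7: 14, 18 → 2
r = 10: 14, 18 → 2
r = 13: 14, 18 → 2
Cross-inversions: 2 + 2 + 2 = 6

6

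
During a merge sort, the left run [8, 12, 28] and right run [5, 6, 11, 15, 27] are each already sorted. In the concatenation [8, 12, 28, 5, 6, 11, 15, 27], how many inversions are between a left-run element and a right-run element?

Take each right-half value and tally the left-half values above it:
r = 5: 8, 12, 28 → 3
r = 6: 8, 12, 28 → 3
r = 11: 12, 28 → 2
r = 15: 28 → 1
r = 27: 28 → 1
Cross-inversions: 3 + 3 + 2 + 1 + 1 = 10

10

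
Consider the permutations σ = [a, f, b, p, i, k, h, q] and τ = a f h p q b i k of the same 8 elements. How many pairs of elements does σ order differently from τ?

8 discordant pairs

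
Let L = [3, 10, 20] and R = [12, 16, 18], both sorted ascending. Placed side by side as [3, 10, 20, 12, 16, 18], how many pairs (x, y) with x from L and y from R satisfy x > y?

For each element r of the right run, count left-run elements greater than r:
r = 12: 20 → 1
r = 16: 20 → 1
r = 18: 20 → 1
Cross-inversions: 1 + 1 + 1 = 3

3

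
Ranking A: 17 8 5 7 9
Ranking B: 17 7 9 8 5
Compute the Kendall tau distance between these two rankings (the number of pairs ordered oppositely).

Assign each item its position (1..5) in the first ordering, then rewrite the second ordering as that position sequence:
positions: 17→1, 8→2, 5→3, 7→4, 9→5
second ordering as positions: [1, 4, 5, 2, 3]
Discordant pairs = inversions in this position sequence.
1: 0
4: 2, 3 → 2
5: 2, 3 → 2
2: 0
3: 0
Total: 0 + 2 + 2 + 0 + 0 = 4

There are 4 discordant pairs.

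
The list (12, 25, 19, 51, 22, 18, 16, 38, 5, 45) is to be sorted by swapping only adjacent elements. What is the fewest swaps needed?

22 swaps

The minimum number of adjacent swaps to sort an array equals its inversion count, since every such swap removes exactly one inversion.
Count inversions — for each element, later elements that are smaller:
12: 5 → 1
25: 19, 22, 18, 16, 5 → 5
19: 18, 16, 5 → 3
51: 22, 18, 16, 38, 5, 45 → 6
22: 18, 16, 5 → 3
18: 16, 5 → 2
16: 5 → 1
38: 5 → 1
5: none → 0
45: none → 0
Total inversions: 1 + 5 + 3 + 6 + 3 + 2 + 1 + 1 + 0 + 0 = 22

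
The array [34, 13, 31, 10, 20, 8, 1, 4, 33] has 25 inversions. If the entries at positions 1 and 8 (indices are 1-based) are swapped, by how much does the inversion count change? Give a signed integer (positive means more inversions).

Positions 1 and 8 hold 34 and 4; after swapping, the array is [4, 13, 31, 10, 20, 8, 1, 34, 33].
For each element, count later entries that are smaller:
4 → 1 → 1
13 → 10, 8, 1 → 3
31 → 10, 20, 8, 1 → 4
10 → 8, 1 → 2
20 → 8, 1 → 2
8 → 1 → 1
1 → none → 0
34 → 33 → 1
33 → none → 0
Sum: 1 + 3 + 4 + 2 + 2 + 1 + 0 + 1 + 0 = 14
Change: 14 − 25 = -11

-11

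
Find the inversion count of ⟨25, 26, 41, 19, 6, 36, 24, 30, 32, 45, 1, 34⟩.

29 out-of-order pairs

Element-by-element contributions:
25: 4
26: 4
41: 8
19: 2
6: 1
36: 5
24: 1
30: 1
32: 1
45: 2
1: 0
34: 0
Sum: 4 + 4 + 8 + 2 + 1 + 5 + 1 + 1 + 1 + 2 + 0 + 0 = 29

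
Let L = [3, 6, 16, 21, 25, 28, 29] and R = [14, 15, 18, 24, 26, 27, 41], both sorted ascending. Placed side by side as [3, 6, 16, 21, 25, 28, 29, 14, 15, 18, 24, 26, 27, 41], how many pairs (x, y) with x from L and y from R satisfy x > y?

There are 21 cross-inversions.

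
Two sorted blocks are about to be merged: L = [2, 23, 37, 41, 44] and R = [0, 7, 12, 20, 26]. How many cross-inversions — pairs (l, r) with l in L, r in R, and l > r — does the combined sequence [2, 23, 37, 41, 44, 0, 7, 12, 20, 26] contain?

Count, for every r in R, how many entries of L exceed r:
r = 0: 2, 23, 37, 41, 44 → 5
r = 7: 23, 37, 41, 44 → 4
r = 12: 23, 37, 41, 44 → 4
r = 20: 23, 37, 41, 44 → 4
r = 26: 37, 41, 44 → 3
Cross-inversions: 5 + 4 + 4 + 4 + 3 = 20

20 split inversions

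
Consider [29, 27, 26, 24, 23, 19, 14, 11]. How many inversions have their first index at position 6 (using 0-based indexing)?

The element at index 6 is 14.
Elements after it: 11
Those smaller than 14: 11

1 such element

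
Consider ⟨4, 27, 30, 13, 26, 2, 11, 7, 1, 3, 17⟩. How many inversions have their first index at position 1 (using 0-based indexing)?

8

The element at index 1 is 27.
Elements after it: 30, 13, 26, 2, 11, 7, 1, 3, 17
Those smaller than 27: 13, 26, 2, 11, 7, 1, 3, 17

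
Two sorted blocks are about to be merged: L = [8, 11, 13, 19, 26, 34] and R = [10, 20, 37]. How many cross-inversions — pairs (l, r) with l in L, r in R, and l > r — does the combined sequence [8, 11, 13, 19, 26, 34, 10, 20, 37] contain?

7

For each element r of the right run, count left-run elements greater than r:
r = 10: 11, 13, 19, 26, 34 → 5
r = 20: 26, 34 → 2
r = 37: none → 0
Cross-inversions: 5 + 2 + 0 = 7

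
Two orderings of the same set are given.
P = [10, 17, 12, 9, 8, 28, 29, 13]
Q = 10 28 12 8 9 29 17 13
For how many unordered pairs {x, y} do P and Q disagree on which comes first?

Assign each item its position (1..8) in the first ordering, then rewrite the second ordering as that position sequence:
positions: 10→1, 17→2, 12→3, 9→4, 8→5, 28→6, 29→7, 13→8
second ordering as positions: [1, 6, 3, 5, 4, 7, 2, 8]
Discordant pairs = inversions in this position sequence.
1: 0
6: 3, 5, 4, 2 → 4
3: 2 → 1
5: 4, 2 → 2
4: 2 → 1
7: 2 → 1
2: 0
8: 0
Total: 0 + 4 + 1 + 2 + 1 + 1 + 0 + 0 = 9

9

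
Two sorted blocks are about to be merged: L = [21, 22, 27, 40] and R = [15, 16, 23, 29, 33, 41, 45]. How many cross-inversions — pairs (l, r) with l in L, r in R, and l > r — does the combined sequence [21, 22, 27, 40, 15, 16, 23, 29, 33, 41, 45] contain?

12 cross-inversions

For each element r of the right run, count left-run elements greater than r:
r = 15: 21, 22, 27, 40 → 4
r = 16: 21, 22, 27, 40 → 4
r = 23: 27, 40 → 2
r = 29: 40 → 1
r = 33: 40 → 1
r = 41: none → 0
r = 45: none → 0
Cross-inversions: 4 + 4 + 2 + 1 + 1 + 0 + 0 = 12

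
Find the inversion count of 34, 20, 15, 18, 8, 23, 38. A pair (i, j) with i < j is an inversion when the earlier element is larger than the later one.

There are 10 inversions.

Out-of-order index pairs (1-indexed):
(1,2): 34 > 20
(1,3): 34 > 15
(1,4): 34 > 18
(1,5): 34 > 8
(1,6): 34 > 23
(2,3): 20 > 15
(2,4): 20 > 18
(2,5): 20 > 8
(3,5): 15 > 8
(4,5): 18 > 8
That's 10 pairs.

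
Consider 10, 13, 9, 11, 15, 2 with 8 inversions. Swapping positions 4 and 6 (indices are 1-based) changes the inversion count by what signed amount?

Positions 4 and 6 hold 11 and 2; after swapping, the array is [10, 13, 9, 2, 15, 11].
Element-by-element contributions:
10: 2
13: 3
9: 1
2: 0
15: 1
11: 0
Sum: 2 + 3 + 1 + 0 + 1 + 0 = 7
Change: 7 − 8 = -1

-1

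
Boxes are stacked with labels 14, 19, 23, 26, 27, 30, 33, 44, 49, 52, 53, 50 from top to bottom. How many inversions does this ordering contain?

Sweep left to right; for each value list the smaller values that follow it:
14: 0
19: 0
23: 0
26: 0
27: 0
30: 0
33: 0
44: 0
49: 0
52: 1
53: 1
50: 0
Sum: 0 + 0 + 0 + 0 + 0 + 0 + 0 + 0 + 0 + 1 + 1 + 0 = 2

2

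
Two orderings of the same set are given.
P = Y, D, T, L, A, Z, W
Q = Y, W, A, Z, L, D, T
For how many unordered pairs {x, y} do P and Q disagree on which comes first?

13 disagreeing pairs

Assign each item its position (1..7) in the first ordering, then rewrite the second ordering as that position sequence:
positions: Y→1, D→2, T→3, L→4, A→5, Z→6, W→7
second ordering as positions: [1, 7, 5, 6, 4, 2, 3]
Discordant pairs = inversions in this position sequence.
1: 0
7: 5, 6, 4, 2, 3 → 5
5: 4, 2, 3 → 3
6: 4, 2, 3 → 3
4: 2, 3 → 2
2: 0
3: 0
Total: 0 + 5 + 3 + 3 + 2 + 0 + 0 = 13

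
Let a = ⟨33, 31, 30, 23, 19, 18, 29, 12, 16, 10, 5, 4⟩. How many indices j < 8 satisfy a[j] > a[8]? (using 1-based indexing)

7

The element at index 8 is 12.
Elements before it: 33, 31, 30, 23, 19, 18, 29
Those larger than 12: 33, 31, 30, 23, 19, 18, 29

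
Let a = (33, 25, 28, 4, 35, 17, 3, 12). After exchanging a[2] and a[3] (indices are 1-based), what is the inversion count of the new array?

Positions 2 and 3 hold 25 and 28; after swapping, the array is [33, 28, 25, 4, 35, 17, 3, 12].
Count, for each position, how many later elements it exceeds:
33: 6
28: 5
25: 4
4: 1
35: 3
17: 2
3: 0
12: 0
Sum: 6 + 5 + 4 + 1 + 3 + 2 + 0 + 0 = 21

Inversions: 21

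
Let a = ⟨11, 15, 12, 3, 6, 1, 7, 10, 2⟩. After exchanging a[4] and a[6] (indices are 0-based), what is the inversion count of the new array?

Positions 4 and 6 hold 6 and 7; after swapping, the array is [11, 15, 12, 3, 7, 1, 6, 10, 2].
Sweep left to right; for each value list the smaller values that follow it:
11: 6
15: 7
12: 6
3: 2
7: 3
1: 0
6: 1
10: 1
2: 0
Sum: 6 + 7 + 6 + 2 + 3 + 0 + 1 + 1 + 0 = 26

There are 26 inversions.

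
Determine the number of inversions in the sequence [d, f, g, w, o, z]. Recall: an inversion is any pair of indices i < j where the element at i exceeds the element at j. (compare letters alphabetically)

Inversion pairs (indices are 0-based):
(3,4): w > o
That's 1 pair.

1 out-of-order pair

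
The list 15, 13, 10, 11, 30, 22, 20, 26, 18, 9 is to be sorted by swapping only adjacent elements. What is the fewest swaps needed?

Each adjacent swap fixes exactly one inversion, so the minimum swap count equals the number of inversions.
Count inversions — for each element, later elements that are smaller:
15: 13, 10, 11, 9 → 4
13: 10, 11, 9 → 3
10: 9 → 1
11: 9 → 1
30: 22, 20, 26, 18, 9 → 5
22: 20, 18, 9 → 3
20: 18, 9 → 2
26: 18, 9 → 2
18: 9 → 1
9: none → 0
Total inversions: 4 + 3 + 1 + 1 + 5 + 3 + 2 + 2 + 1 + 0 = 22

22 swaps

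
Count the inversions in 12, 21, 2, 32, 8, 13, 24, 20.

11

Element-by-element contributions:
12 → 2, 8 → 2
21 → 2, 8, 13, 20 → 4
2 → none → 0
32 → 8, 13, 24, 20 → 4
8 → none → 0
13 → none → 0
24 → 20 → 1
20 → none → 0
Sum: 2 + 4 + 0 + 4 + 0 + 0 + 1 + 0 = 11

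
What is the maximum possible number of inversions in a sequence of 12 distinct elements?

The maximum occurs when the array is in strictly decreasing order: every one of the C(12, 2) pairs is inverted.
C(12, 2) = 12·11/2 = 66

66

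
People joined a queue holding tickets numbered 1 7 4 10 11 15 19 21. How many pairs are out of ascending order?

1 inversion

For each element, count later entries that are smaller:
1: 0
7: 1
4: 0
10: 0
11: 0
15: 0
19: 0
21: 0
Sum: 0 + 1 + 0 + 0 + 0 + 0 + 0 + 0 = 1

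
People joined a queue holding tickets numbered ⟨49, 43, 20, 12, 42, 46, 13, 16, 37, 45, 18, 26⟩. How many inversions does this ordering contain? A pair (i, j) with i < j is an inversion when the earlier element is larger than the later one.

38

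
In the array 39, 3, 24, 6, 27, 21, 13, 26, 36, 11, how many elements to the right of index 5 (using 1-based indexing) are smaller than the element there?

The element at index 5 is 27.
Elements after it: 21, 13, 26, 36, 11
Those smaller than 27: 21, 13, 26, 11

4 such elements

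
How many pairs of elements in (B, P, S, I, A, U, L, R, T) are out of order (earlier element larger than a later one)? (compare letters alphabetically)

12

Count, for each position, how many later elements it exceeds:
B: 1
P: 3
S: 4
I: 1
A: 0
U: 3
L: 0
R: 0
T: 0
Sum: 1 + 3 + 4 + 1 + 0 + 3 + 0 + 0 + 0 = 12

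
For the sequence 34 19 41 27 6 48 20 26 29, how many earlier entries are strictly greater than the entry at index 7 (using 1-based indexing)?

The element at index 7 is 20.
Elements before it: 34, 19, 41, 27, 6, 48
Those larger than 20: 34, 41, 27, 48

4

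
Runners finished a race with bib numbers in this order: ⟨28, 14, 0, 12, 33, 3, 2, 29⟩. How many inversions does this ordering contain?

Sweep left to right; for each value list the smaller values that follow it:
28 → 14, 0, 12, 3, 2 → 5
14 → 0, 12, 3, 2 → 4
0 → none → 0
12 → 3, 2 → 2
33 → 3, 2, 29 → 3
3 → 2 → 1
2 → none → 0
29 → none → 0
Sum: 5 + 4 + 0 + 2 + 3 + 1 + 0 + 0 = 15

15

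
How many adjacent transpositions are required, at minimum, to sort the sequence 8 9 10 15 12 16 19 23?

Each adjacent swap fixes exactly one inversion, so the minimum swap count equals the number of inversions.
Count inversions — for each element, later elements that are smaller:
8: none → 0
9: none → 0
10: none → 0
15: 12 → 1
12: none → 0
16: none → 0
19: none → 0
23: none → 0
Total inversions: 0 + 0 + 0 + 1 + 0 + 0 + 0 + 0 = 1

There is 1 adjacent swap.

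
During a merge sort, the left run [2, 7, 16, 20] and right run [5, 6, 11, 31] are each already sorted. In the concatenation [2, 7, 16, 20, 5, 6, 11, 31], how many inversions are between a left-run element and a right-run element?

For each element r of the right run, count left-run elements greater than r:
r = 5: 7, 16, 20 → 3
r = 6: 7, 16, 20 → 3
r = 11: 16, 20 → 2
r = 31: none → 0
Cross-inversions: 3 + 3 + 2 + 0 = 8

8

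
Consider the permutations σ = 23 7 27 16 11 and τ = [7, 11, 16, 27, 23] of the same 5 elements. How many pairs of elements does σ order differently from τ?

7 discordant pairs

Assign each item its position (1..5) in the first ordering, then rewrite the second ordering as that position sequence:
positions: 23→1, 7→2, 27→3, 16→4, 11→5
second ordering as positions: [2, 5, 4, 3, 1]
Discordant pairs = inversions in this position sequence.
2: 1 → 1
5: 4, 3, 1 → 3
4: 3, 1 → 2
3: 1 → 1
1: 0
Total: 1 + 3 + 2 + 1 + 0 = 7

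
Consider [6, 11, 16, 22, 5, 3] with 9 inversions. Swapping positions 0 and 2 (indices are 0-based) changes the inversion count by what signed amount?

+3

Positions 0 and 2 hold 6 and 16; after swapping, the array is [16, 11, 6, 22, 5, 3].
Count, for each position, how many later elements it exceeds:
16: 4
11: 3
6: 2
22: 2
5: 1
3: 0
Sum: 4 + 3 + 2 + 2 + 1 + 0 = 12
Change: 12 − 9 = +3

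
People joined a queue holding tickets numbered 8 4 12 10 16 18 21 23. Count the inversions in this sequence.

Out-of-order pairs: 2

For each element, count later entries that are smaller:
8 → 4 → 1
4 → none → 0
12 → 10 → 1
10 → none → 0
16 → none → 0
18 → none → 0
21 → none → 0
23 → none → 0
Sum: 1 + 0 + 1 + 0 + 0 + 0 + 0 + 0 = 2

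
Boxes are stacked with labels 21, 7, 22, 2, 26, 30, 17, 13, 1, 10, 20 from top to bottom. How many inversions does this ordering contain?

31 inversions

Sweep left to right; for each value list the smaller values that follow it:
21 → 7, 2, 17, 13, 1, 10, 20 → 7
7 → 2, 1 → 2
22 → 2, 17, 13, 1, 10, 20 → 6
2 → 1 → 1
26 → 17, 13, 1, 10, 20 → 5
30 → 17, 13, 1, 10, 20 → 5
17 → 13, 1, 10 → 3
13 → 1, 10 → 2
1 → none → 0
10 → none → 0
20 → none → 0
Sum: 7 + 2 + 6 + 1 + 5 + 5 + 3 + 2 + 0 + 0 + 0 = 31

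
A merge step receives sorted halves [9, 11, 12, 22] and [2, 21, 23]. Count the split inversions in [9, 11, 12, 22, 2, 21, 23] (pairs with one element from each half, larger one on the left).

Count, for every r in R, how many entries of L exceed r:
r = 2: 9, 11, 12, 22 → 4
r = 21: 22 → 1
r = 23: none → 0
Cross-inversions: 4 + 1 + 0 = 5

Split inversions: 5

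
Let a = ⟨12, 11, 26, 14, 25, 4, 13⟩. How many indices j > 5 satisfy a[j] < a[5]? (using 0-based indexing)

The element at index 5 is 4.
Elements after it: 13
None of them are smaller than 4.

0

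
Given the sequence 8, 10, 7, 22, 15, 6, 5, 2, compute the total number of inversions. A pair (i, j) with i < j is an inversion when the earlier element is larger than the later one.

21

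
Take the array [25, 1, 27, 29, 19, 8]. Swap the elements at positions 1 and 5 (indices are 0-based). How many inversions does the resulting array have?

9

Positions 1 and 5 hold 1 and 8; after swapping, the array is [25, 8, 27, 29, 19, 1].
For each element, count later entries that are smaller:
25 → 8, 19, 1 → 3
8 → 1 → 1
27 → 19, 1 → 2
29 → 19, 1 → 2
19 → 1 → 1
1 → none → 0
Sum: 3 + 1 + 2 + 2 + 1 + 0 = 9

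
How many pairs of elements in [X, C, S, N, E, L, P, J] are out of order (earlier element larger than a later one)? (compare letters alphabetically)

Sweep left to right; for each value list the smaller values that follow it:
X → C, S, N, E, L, P, J → 7
C → none → 0
S → N, E, L, P, J → 5
N → E, L, J → 3
E → none → 0
L → J → 1
P → J → 1
J → none → 0
Sum: 7 + 0 + 5 + 3 + 0 + 1 + 1 + 0 = 17

17 out-of-order pairs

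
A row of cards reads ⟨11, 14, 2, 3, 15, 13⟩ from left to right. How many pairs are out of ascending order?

Inversion pairs (indices are 0-based):
(0,2): 11 > 2
(0,3): 11 > 3
(1,2): 14 > 2
(1,3): 14 > 3
(1,5): 14 > 13
(4,5): 15 > 13
That's 6 pairs.

6 out-of-order pairs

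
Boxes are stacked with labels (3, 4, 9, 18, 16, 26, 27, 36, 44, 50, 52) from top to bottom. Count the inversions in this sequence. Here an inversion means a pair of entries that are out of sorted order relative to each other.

1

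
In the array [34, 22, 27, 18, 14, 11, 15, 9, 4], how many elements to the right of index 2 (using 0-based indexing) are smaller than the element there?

The element at index 2 is 27.
Elements after it: 18, 14, 11, 15, 9, 4
Those smaller than 27: 18, 14, 11, 15, 9, 4

6 such elements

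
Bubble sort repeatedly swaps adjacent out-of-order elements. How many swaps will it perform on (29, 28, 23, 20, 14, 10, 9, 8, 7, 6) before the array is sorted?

The minimum number of adjacent swaps to sort an array equals its inversion count, since every such swap removes exactly one inversion.
Count inversions — for each element, later elements that are smaller:
29: 28, 23, 20, 14, 10, 9, 8, 7, 6 → 9
28: 23, 20, 14, 10, 9, 8, 7, 6 → 8
23: 20, 14, 10, 9, 8, 7, 6 → 7
20: 14, 10, 9, 8, 7, 6 → 6
14: 10, 9, 8, 7, 6 → 5
10: 9, 8, 7, 6 → 4
9: 8, 7, 6 → 3
8: 7, 6 → 2
7: 6 → 1
6: none → 0
Total inversions: 9 + 8 + 7 + 6 + 5 + 4 + 3 + 2 + 1 + 0 = 45

45 adjacent swaps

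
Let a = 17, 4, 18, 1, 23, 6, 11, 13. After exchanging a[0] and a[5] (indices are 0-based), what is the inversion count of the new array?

12 inversions

Positions 0 and 5 hold 17 and 6; after swapping, the array is [6, 4, 18, 1, 23, 17, 11, 13].
Element-by-element contributions:
6 → 4, 1 → 2
4 → 1 → 1
18 → 1, 17, 11, 13 → 4
1 → none → 0
23 → 17, 11, 13 → 3
17 → 11, 13 → 2
11 → none → 0
13 → none → 0
Sum: 2 + 1 + 4 + 0 + 3 + 2 + 0 + 0 = 12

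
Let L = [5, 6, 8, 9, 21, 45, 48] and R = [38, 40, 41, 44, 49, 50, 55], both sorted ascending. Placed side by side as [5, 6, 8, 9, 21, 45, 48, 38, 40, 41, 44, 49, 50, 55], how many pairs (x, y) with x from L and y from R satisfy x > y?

For each element r of the right run, count left-run elements greater than r:
r = 38: 45, 48 → 2
r = 40: 45, 48 → 2
r = 41: 45, 48 → 2
r = 44: 45, 48 → 2
r = 49: none → 0
r = 50: none → 0
r = 55: none → 0
Cross-inversions: 2 + 2 + 2 + 2 + 0 + 0 + 0 = 8

There are 8 split inversions.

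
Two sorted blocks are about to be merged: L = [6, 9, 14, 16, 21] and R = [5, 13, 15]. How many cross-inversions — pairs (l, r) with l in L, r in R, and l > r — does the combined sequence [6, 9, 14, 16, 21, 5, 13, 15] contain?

10

For each element r of the right run, count left-run elements greater than r:
r = 5: 6, 9, 14, 16, 21 → 5
r = 13: 14, 16, 21 → 3
r = 15: 16, 21 → 2
Cross-inversions: 5 + 3 + 2 = 10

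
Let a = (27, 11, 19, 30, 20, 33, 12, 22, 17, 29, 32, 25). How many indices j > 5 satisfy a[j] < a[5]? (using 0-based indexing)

6 such elements

The element at index 5 is 33.
Elements after it: 12, 22, 17, 29, 32, 25
Those smaller than 33: 12, 22, 17, 29, 32, 25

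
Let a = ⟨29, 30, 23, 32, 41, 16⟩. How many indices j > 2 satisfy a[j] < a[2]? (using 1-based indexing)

The element at index 2 is 30.
Elements after it: 23, 32, 41, 16
Those smaller than 30: 23, 16

2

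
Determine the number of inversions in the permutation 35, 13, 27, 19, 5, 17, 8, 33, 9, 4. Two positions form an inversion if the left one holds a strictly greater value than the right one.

Count, for each position, how many later elements it exceeds:
35: 9
13: 4
27: 6
19: 5
5: 1
17: 3
8: 1
33: 2
9: 1
4: 0
Sum: 9 + 4 + 6 + 5 + 1 + 3 + 1 + 2 + 1 + 0 = 32

32 inversions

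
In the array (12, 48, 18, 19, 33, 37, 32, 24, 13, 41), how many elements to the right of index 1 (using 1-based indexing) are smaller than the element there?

The element at index 1 is 12.
Elements after it: 48, 18, 19, 33, 37, 32, 24, 13, 41
None of them are smaller than 12.

0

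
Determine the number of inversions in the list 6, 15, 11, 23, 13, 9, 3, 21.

Element-by-element contributions:
6: 1
15: 4
11: 2
23: 4
13: 2
9: 1
3: 0
21: 0
Sum: 1 + 4 + 2 + 4 + 2 + 1 + 0 + 0 = 14

14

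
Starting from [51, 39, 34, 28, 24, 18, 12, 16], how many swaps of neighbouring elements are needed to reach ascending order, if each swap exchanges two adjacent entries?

27

Each adjacent swap fixes exactly one inversion, so the minimum swap count equals the number of inversions.
Count inversions — for each element, later elements that are smaller:
51: 39, 34, 28, 24, 18, 12, 16 → 7
39: 34, 28, 24, 18, 12, 16 → 6
34: 28, 24, 18, 12, 16 → 5
28: 24, 18, 12, 16 → 4
24: 18, 12, 16 → 3
18: 12, 16 → 2
12: none → 0
16: none → 0
Total inversions: 7 + 6 + 5 + 4 + 3 + 2 + 0 + 0 = 27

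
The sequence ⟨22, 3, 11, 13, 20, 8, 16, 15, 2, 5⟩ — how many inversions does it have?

28 inversions

For each element, count later entries that are smaller:
22 → 3, 11, 13, 20, 8, 16, 15, 2, 5 → 9
3 → 2 → 1
11 → 8, 2, 5 → 3
13 → 8, 2, 5 → 3
20 → 8, 16, 15, 2, 5 → 5
8 → 2, 5 → 2
16 → 15, 2, 5 → 3
15 → 2, 5 → 2
2 → none → 0
5 → none → 0
Sum: 9 + 1 + 3 + 3 + 5 + 2 + 3 + 2 + 0 + 0 = 28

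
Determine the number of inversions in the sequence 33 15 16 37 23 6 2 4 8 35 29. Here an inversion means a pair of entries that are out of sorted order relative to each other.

Element-by-element contributions:
33 → 15, 16, 23, 6, 2, 4, 8, 29 → 8
15 → 6, 2, 4, 8 → 4
16 → 6, 2, 4, 8 → 4
37 → 23, 6, 2, 4, 8, 35, 29 → 7
23 → 6, 2, 4, 8 → 4
6 → 2, 4 → 2
2 → none → 0
4 → none → 0
8 → none → 0
35 → 29 → 1
29 → none → 0
Sum: 8 + 4 + 4 + 7 + 4 + 2 + 0 + 0 + 0 + 1 + 0 = 30

Out-of-order pairs: 30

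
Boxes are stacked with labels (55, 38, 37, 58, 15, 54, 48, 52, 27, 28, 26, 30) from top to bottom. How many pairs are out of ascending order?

Inversions: 45

Count, for each position, how many later elements it exceeds:
55 → 38, 37, 15, 54, 48, 52, 27, 28, 26, 30 → 10
38 → 37, 15, 27, 28, 26, 30 → 6
37 → 15, 27, 28, 26, 30 → 5
58 → 15, 54, 48, 52, 27, 28, 26, 30 → 8
15 → none → 0
54 → 48, 52, 27, 28, 26, 30 → 6
48 → 27, 28, 26, 30 → 4
52 → 27, 28, 26, 30 → 4
27 → 26 → 1
28 → 26 → 1
26 → none → 0
30 → none → 0
Sum: 10 + 6 + 5 + 8 + 0 + 6 + 4 + 4 + 1 + 1 + 0 + 0 = 45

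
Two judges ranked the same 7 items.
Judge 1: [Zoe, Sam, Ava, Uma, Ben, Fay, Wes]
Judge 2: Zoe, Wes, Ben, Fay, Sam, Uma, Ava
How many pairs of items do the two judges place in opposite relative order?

12

Assign each item its position (1..7) in the first ordering, then rewrite the second ordering as that position sequence:
positions: Zoe→1, Sam→2, Ava→3, Uma→4, Ben→5, Fay→6, Wes→7
second ordering as positions: [1, 7, 5, 6, 2, 4, 3]
Discordant pairs = inversions in this position sequence.
1: 0
7: 5, 6, 2, 4, 3 → 5
5: 2, 4, 3 → 3
6: 2, 4, 3 → 3
2: 0
4: 3 → 1
3: 0
Total: 0 + 5 + 3 + 3 + 0 + 1 + 0 = 12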